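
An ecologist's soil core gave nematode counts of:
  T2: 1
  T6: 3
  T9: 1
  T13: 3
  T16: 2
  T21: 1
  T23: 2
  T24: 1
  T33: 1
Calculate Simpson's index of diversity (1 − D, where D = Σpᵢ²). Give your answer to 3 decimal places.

Total N = 1+3+1+3+2+1+2+1+1 = 15, so the proportions are 0.06667, 0.2, 0.06667, 0.2, 0.13333, 0.06667, 0.13333, 0.06667, 0.06667 (working shown to 5 dp, full precision carried).
D = 0.06667² + 0.2² + 0.06667² + 0.2² + 0.13333² + 0.06667² + 0.13333² + 0.06667² + 0.06667² = 0.00444 + 0.04000 + 0.00444 + 0.04000 + 0.01778 + 0.00444 + 0.01778 + 0.00444 + 0.00444 = 0.13778.
So 1 − D = 0.86222, i.e. 0.862 to 3 decimal places.

0.862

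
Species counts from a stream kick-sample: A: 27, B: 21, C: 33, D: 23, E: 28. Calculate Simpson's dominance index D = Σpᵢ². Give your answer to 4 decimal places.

Total N = 27+21+33+23+28 = 132, so the proportions are 0.204545, 0.159091, 0.25, 0.174242, 0.212121 (working shown to 6 dp, full precision carried).
D = 0.204545² + 0.159091² + 0.25² + 0.174242² + 0.212121² = 0.041839 + 0.025310 + 0.062500 + 0.030360 + 0.044995 = 0.205005.
To 4 decimal places, D = 0.2050.

0.2050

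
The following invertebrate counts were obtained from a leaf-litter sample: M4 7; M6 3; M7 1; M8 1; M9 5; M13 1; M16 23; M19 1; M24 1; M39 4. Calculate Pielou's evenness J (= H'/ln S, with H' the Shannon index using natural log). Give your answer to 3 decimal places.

Total N = 7+3+1+1+5+1+23+1+1+4 = 47, so the proportions are 0.14894, 0.06383, 0.02128, 0.02128, 0.10638, 0.02128, 0.48936, 0.02128, 0.02128, 0.08511 (working shown to 5 dp, full precision carried).
H' = −Σ pᵢ ln pᵢ = −((-0.28361) + (-0.17563) + (-0.08192) + (-0.08192) + (-0.23837) + (-0.08192) + (-0.34972) + (-0.08192) + (-0.08192) + (-0.20969)) = 1.66662.
With S = 10 species, ln S = 2.30259, so J = 1.66662/2.30259 = 0.72380, i.e. 0.724 to 3 decimal places.

0.724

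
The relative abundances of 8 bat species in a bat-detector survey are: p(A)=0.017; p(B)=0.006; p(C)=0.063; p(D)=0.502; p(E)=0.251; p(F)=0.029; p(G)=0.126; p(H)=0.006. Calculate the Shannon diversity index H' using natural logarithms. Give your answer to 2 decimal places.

1.36

Each pᵢ ln pᵢ term (working shown to 4 dp, full precision carried): 0.017×(-4.0745)=-0.0693, 0.006×(-5.1160)=-0.0307, 0.063×(-2.7646)=-0.1742, 0.502×(-0.6892)=-0.3460, 0.251×(-1.3823)=-0.3470, 0.029×(-3.5405)=-0.1027, 0.126×(-2.0715)=-0.2610, 0.006×(-5.1160)=-0.0307.
Sum = -1.3614, so H' = 1.36.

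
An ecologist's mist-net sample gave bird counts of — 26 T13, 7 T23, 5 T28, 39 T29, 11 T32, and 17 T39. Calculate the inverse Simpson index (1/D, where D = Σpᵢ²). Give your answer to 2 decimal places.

4.11

Total N = 26+7+5+39+11+17 = 105, so the proportions are 0.247619, 0.066667, 0.047619, 0.371429, 0.104762, 0.161905 (working shown to 6 dp, full precision carried).
D = 0.247619² + 0.066667² + 0.047619² + 0.371429² + 0.104762² + 0.161905² = 0.061315 + 0.004444 + 0.002268 + 0.137959 + 0.010975 + 0.026213 = 0.243175.
So 1/D = 4.1123, i.e. 4.11 to 2 decimal places.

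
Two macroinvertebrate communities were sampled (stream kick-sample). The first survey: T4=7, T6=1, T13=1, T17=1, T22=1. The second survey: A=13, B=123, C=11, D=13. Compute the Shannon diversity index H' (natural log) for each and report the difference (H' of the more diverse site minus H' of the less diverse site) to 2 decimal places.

The first survey: N=11, proportions 0.63636, 0.09091, 0.09091, 0.09091, 0.09091, giving H' = 1.15959 (working shown to 5 dp, full precision carried).
The second survey: N=160, proportions 0.08125, 0.76875, 0.06875, 0.08125, giving H' = 0.79415.
Difference = |1.15959 − 0.79415| = 0.36544, i.e. 0.37 to 2 decimal places.

0.37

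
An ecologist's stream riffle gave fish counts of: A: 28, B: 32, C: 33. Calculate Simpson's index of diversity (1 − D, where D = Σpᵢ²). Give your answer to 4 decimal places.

Total N = 28+32+33 = 93, so the proportions are 0.301075, 0.344086, 0.354839 (working shown to 6 dp, full precision carried).
D = 0.301075² + 0.344086² + 0.354839² = 0.090646 + 0.118395 + 0.125911 = 0.334952.
So 1 − D = 0.665048, i.e. 0.6650 to 4 decimal places.

0.6650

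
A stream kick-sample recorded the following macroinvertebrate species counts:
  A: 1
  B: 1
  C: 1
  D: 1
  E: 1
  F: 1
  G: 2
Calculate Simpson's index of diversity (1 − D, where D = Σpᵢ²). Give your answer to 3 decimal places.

0.844

Total N = 1+1+1+1+1+1+2 = 8, so the proportions are 0.125, 0.125, 0.125, 0.125, 0.125, 0.125, 0.25 (working shown to 5 dp, full precision carried).
D = 0.125² + 0.125² + 0.125² + 0.125² + 0.125² + 0.125² + 0.25² = 0.01562 + 0.01562 + 0.01562 + 0.01562 + 0.01562 + 0.01562 + 0.06250 = 0.15625.
So 1 − D = 0.84375, i.e. 0.844 to 3 decimal places.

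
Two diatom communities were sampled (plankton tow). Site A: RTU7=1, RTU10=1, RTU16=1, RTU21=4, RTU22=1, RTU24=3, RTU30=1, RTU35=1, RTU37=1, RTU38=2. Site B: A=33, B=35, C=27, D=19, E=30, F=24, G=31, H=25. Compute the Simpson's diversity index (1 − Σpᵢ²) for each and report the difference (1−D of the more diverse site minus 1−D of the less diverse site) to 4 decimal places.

0.0118

Site A: N=16, proportions 0.0625, 0.0625, 0.0625, 0.25, 0.0625, 0.1875, 0.0625, 0.0625, 0.0625, 0.125, giving 1−D = 0.859375 (working shown to 6 dp, full precision carried).
Site B: N=224, proportions 0.147321, 0.15625, 0.120536, 0.084821, 0.133929, 0.107143, 0.138393, 0.111607, giving 1−D = 0.871134.
Difference = |0.859375 − 0.871134| = 0.011759, i.e. 0.0118 to 4 decimal places.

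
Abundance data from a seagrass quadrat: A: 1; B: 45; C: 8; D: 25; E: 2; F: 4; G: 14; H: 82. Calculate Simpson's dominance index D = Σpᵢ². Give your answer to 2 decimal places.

0.29

Total N = 1+45+8+25+2+4+14+82 = 181, so the proportions are 0.0055, 0.2486, 0.0442, 0.1381, 0.011, 0.0221, 0.0773, 0.453 (working shown to 4 dp, full precision carried).
D = 0.0055² + 0.2486² + 0.0442² + 0.1381² + 0.011² + 0.0221² + 0.0773² + 0.453² = 0.0000 + 0.0618 + 0.0020 + 0.0191 + 0.0001 + 0.0005 + 0.0060 + 0.2052 = 0.2947.
To 2 decimal places, D = 0.29.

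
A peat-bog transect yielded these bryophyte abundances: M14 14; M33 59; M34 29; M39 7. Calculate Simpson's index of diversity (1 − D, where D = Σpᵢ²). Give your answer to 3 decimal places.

Total N = 14+59+29+7 = 109, so the proportions are 0.12844, 0.54128, 0.26606, 0.06422 (working shown to 5 dp, full precision carried).
D = 0.12844² + 0.54128² + 0.26606² + 0.06422² = 0.01650 + 0.29299 + 0.07079 + 0.00412 = 0.38440.
So 1 − D = 0.61560, i.e. 0.616 to 3 decimal places.

0.616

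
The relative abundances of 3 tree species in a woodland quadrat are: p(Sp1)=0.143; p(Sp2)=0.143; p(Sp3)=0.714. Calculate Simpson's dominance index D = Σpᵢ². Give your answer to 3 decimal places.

0.551

D = 0.143² + 0.143² + 0.714² = 0.02045 + 0.02045 + 0.50980 = 0.55069 (working shown to 5 dp, full precision carried).
To 3 decimal places, D = 0.551.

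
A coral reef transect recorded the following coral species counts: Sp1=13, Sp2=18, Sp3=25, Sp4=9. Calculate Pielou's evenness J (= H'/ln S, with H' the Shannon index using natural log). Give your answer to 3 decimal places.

0.951

Total N = 13+18+25+9 = 65, so the proportions are 0.2, 0.27692, 0.38462, 0.13846 (working shown to 5 dp, full precision carried).
H' = −Σ pᵢ ln pᵢ = −((-0.32189) + (-0.35557) + (-0.36750) + (-0.27376)) = 1.31873.
With S = 4 species, ln S = 1.38629, so J = 1.31873/1.38629 = 0.95126, i.e. 0.951 to 3 decimal places.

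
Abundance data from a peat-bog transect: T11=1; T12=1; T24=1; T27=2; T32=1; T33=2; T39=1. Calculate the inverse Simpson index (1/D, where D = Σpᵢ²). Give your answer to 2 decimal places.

6.23

Total N = 1+1+1+2+1+2+1 = 9, so the proportions are 0.111111, 0.111111, 0.111111, 0.222222, 0.111111, 0.222222, 0.111111 (working shown to 6 dp, full precision carried).
D = 0.111111² + 0.111111² + 0.111111² + 0.222222² + 0.111111² + 0.222222² + 0.111111² = 0.012346 + 0.012346 + 0.012346 + 0.049383 + 0.012346 + 0.049383 + 0.012346 = 0.160494.
So 1/D = 6.2308, i.e. 6.23 to 2 decimal places.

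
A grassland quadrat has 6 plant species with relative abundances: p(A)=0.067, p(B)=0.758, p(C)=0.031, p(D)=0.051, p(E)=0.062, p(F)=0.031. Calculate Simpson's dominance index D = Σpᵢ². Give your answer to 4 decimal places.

0.5874

D = 0.067² + 0.758² + 0.031² + 0.051² + 0.062² + 0.031² = 0.004489 + 0.574564 + 0.000961 + 0.002601 + 0.003844 + 0.000961 = 0.587420 (working shown to 6 dp, full precision carried).
To 4 decimal places, D = 0.5874.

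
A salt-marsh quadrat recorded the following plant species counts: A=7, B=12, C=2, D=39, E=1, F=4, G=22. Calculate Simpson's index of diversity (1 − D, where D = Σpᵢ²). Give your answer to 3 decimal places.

Total N = 7+12+2+39+1+4+22 = 87, so the proportions are 0.08046, 0.13793, 0.02299, 0.44828, 0.01149, 0.04598, 0.25287 (working shown to 5 dp, full precision carried).
D = 0.08046² + 0.13793² + 0.02299² + 0.44828² + 0.01149² + 0.04598² + 0.25287² = 0.00647 + 0.01902 + 0.00053 + 0.20095 + 0.00013 + 0.00211 + 0.06395 = 0.29317.
So 1 − D = 0.70683, i.e. 0.707 to 3 decimal places.

0.707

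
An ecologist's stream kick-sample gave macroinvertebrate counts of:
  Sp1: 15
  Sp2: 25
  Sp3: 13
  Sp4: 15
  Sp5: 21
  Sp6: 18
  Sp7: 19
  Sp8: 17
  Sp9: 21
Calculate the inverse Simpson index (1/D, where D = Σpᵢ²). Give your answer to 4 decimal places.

8.6761

Total N = 15+25+13+15+21+18+19+17+21 = 164, so the proportions are 0.09146341, 0.15243902, 0.07926829, 0.09146341, 0.12804878, 0.1097561, 0.11585366, 0.10365854, 0.12804878 (working shown to 8 dp, full precision carried).
D = 0.09146341² + 0.15243902² + 0.07926829² + 0.09146341² + 0.12804878² + 0.1097561² + 0.11585366² + 0.10365854² + 0.12804878² = 0.00836556 + 0.02323766 + 0.00628346 + 0.00836556 + 0.01639649 + 0.01204640 + 0.01342207 + 0.01074509 + 0.01639649 = 0.11525877.
So 1/D = 8.676129, i.e. 8.6761 to 4 decimal places.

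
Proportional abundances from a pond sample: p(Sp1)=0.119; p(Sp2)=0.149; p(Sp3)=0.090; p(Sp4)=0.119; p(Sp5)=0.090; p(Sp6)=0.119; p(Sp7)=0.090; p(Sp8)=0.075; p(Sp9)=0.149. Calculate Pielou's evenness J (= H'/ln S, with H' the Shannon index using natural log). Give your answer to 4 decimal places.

0.9884

H' = −Σ pᵢ ln pᵢ = −((-0.253307) + (-0.283668) + (-0.216715) + (-0.253307) + (-0.216715) + (-0.253307) + (-0.216715) + (-0.194270) + (-0.283668)) = 2.171672 (working shown to 6 dp, full precision carried).
With S = 9 species, ln S = 2.197225, so J = 2.171672/2.197225 = 0.988371, i.e. 0.9884 to 4 decimal places.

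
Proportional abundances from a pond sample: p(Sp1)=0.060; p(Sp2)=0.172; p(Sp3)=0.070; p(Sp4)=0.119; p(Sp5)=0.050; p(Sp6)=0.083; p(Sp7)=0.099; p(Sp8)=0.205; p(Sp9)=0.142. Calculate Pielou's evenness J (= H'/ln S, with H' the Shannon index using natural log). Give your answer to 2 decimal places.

0.96

H' = −Σ pᵢ ln pᵢ = −((-0.1688) + (-0.3028) + (-0.1861) + (-0.2533) + (-0.1498) + (-0.2066) + (-0.2290) + (-0.3249) + (-0.2772)) = 2.0984 (working shown to 4 dp, full precision carried).
With S = 9 species, ln S = 2.1972, so J = 2.0984/2.1972 = 0.9550, i.e. 0.96 to 2 decimal places.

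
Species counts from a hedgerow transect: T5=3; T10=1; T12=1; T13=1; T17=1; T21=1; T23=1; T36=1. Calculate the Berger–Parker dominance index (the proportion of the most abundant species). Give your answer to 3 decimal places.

0.300

Total N = 3+1+1+1+1+1+1+1 = 10, so the proportions are 0.3, 0.1, 0.1, 0.1, 0.1, 0.1, 0.1, 0.1 (working shown to 5 dp, full precision carried).
The largest proportion is 0.3, i.e. d = 0.300 to 3 decimal places.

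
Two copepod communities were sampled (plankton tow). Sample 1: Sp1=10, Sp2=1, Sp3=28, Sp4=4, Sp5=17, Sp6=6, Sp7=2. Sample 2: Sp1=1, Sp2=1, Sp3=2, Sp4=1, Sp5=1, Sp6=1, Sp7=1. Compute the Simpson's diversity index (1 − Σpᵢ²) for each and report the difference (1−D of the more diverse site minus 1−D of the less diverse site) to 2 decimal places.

Sample 1: N=68, proportions 0.1471, 0.0147, 0.4118, 0.0588, 0.25, 0.0882, 0.0294, giving 1−D = 0.7340 (working shown to 4 dp, full precision carried).
Sample 2: N=8, proportions 0.125, 0.125, 0.25, 0.125, 0.125, 0.125, 0.125, giving 1−D = 0.8438.
Difference = |0.7340 − 0.8438| = 0.1098, i.e. 0.11 to 2 decimal places.

0.11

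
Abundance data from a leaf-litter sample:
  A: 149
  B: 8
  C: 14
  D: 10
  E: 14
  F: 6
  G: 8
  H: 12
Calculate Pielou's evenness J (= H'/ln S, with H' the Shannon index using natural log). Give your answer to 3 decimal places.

Total N = 149+8+14+10+14+6+8+12 = 221, so the proportions are 0.67421, 0.0362, 0.06335, 0.04525, 0.06335, 0.02715, 0.0362, 0.0543 (working shown to 5 dp, full precision carried).
H' = −Σ pᵢ ln pᵢ = −((-0.26578) + (-0.12013) + (-0.17478) + (-0.14007) + (-0.17478) + (-0.09791) + (-0.12013) + (-0.15819)) = 1.25179.
With S = 8 species, ln S = 2.07944, so J = 1.25179/2.07944 = 0.60198, i.e. 0.602 to 3 decimal places.

0.602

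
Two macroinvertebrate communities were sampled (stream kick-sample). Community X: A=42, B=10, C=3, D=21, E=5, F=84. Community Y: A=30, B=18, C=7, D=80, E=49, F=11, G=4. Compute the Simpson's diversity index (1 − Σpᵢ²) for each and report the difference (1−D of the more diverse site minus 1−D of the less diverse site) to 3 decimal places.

0.087

Community X: N=165, proportions 0.25455, 0.06061, 0.01818, 0.12727, 0.0303, 0.50909, giving 1−D = 0.65491 (working shown to 5 dp, full precision carried).
Community Y: N=199, proportions 0.15075, 0.09045, 0.03518, 0.40201, 0.24623, 0.05528, 0.0201, giving 1−D = 0.74215.
Difference = |0.65491 − 0.74215| = 0.08724, i.e. 0.087 to 3 decimal places.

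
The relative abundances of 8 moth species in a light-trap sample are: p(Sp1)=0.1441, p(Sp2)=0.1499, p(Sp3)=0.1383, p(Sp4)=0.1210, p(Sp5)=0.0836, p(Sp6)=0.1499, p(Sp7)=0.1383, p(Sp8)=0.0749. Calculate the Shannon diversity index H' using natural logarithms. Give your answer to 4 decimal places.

2.0524

Each pᵢ ln pᵢ term (working shown to 7 dp, full precision carried): 0.1441×(-1.9372478)=-0.2791574, 0.1499×(-1.8977869)=-0.2844783, 0.1383×(-1.9783300)=-0.2736030, 0.121×(-2.1119647)=-0.2555477, 0.0836×(-2.4817118)=-0.2074711, 0.1499×(-1.8977869)=-0.2844783, 0.1383×(-1.9783300)=-0.2736030, 0.0749×(-2.5916014)=-0.1941109.
Sum = -2.0524498, so H' = 2.0524.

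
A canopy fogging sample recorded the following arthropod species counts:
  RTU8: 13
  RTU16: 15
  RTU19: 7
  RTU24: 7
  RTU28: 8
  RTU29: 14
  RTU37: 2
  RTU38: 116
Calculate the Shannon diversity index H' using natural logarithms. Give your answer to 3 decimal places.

1.316

Total N = 13+15+7+7+8+14+2+116 = 182, so the proportions are 0.07143, 0.08242, 0.03846, 0.03846, 0.04396, 0.07692, 0.01099, 0.63736 (working shown to 5 dp, full precision carried).
Each pᵢ ln pᵢ term: 0.07143×(-2.63906)=-0.18850, 0.08242×(-2.49596)=-0.20571, 0.03846×(-3.25810)=-0.12531, 0.03846×(-3.25810)=-0.12531, 0.04396×(-3.12457)=-0.13734, 0.07692×(-2.56495)=-0.19730, 0.01099×(-4.51086)=-0.04957, 0.63736×(-0.45042)=-0.28708.
Sum = -1.31613, so H' = 1.316.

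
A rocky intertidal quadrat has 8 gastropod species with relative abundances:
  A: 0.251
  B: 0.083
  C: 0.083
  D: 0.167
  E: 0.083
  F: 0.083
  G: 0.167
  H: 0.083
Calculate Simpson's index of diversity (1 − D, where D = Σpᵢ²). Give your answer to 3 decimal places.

D = 0.251² + 0.083² + 0.083² + 0.167² + 0.083² + 0.083² + 0.167² + 0.083² = 0.06300 + 0.00689 + 0.00689 + 0.02789 + 0.00689 + 0.00689 + 0.02789 + 0.00689 = 0.15322 (working shown to 5 dp, full precision carried).
So 1 − D = 0.84678, i.e. 0.847 to 3 decimal places.

0.847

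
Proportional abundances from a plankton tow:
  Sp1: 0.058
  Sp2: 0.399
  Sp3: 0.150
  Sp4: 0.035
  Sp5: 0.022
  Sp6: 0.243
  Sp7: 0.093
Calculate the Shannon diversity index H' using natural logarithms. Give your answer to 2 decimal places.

Each pᵢ ln pᵢ term (working shown to 4 dp, full precision carried): 0.058×(-2.8473)=-0.1651, 0.399×(-0.9188)=-0.3666, 0.15×(-1.8971)=-0.2846, 0.035×(-3.3524)=-0.1173, 0.022×(-3.8167)=-0.0840, 0.243×(-1.4147)=-0.3438, 0.093×(-2.3752)=-0.2209.
Sum = -1.5823, so H' = 1.58.

1.58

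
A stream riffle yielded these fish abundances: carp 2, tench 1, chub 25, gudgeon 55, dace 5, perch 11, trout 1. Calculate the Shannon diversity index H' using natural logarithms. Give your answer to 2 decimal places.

1.24

Total N = 2+1+25+55+5+11+1 = 100, so the proportions are 0.02, 0.01, 0.25, 0.55, 0.05, 0.11, 0.01 (working shown to 4 dp, full precision carried).
Each pᵢ ln pᵢ term: 0.02×(-3.9120)=-0.0782, 0.01×(-4.6052)=-0.0461, 0.25×(-1.3863)=-0.3466, 0.55×(-0.5978)=-0.3288, 0.05×(-2.9957)=-0.1498, 0.11×(-2.2073)=-0.2428, 0.01×(-4.6052)=-0.0461.
Sum = -1.2383, so H' = 1.24.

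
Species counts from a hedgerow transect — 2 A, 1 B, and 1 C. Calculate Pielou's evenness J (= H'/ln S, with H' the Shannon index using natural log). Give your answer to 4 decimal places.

Total N = 2+1+1 = 4, so the proportions are 0.5, 0.25, 0.25 (working shown to 6 dp, full precision carried).
H' = −Σ pᵢ ln pᵢ = −((-0.346574) + (-0.346574) + (-0.346574)) = 1.039721.
With S = 3 species, ln S = 1.098612, so J = 1.039721/1.098612 = 0.946395, i.e. 0.9464 to 4 decimal places.

0.9464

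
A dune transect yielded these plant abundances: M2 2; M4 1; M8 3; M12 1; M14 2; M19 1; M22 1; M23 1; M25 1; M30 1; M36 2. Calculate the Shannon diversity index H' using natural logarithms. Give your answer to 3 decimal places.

2.307

Total N = 2+1+3+1+2+1+1+1+1+1+2 = 16, so the proportions are 0.125, 0.0625, 0.1875, 0.0625, 0.125, 0.0625, 0.0625, 0.0625, 0.0625, 0.0625, 0.125 (working shown to 5 dp, full precision carried).
Each pᵢ ln pᵢ term: 0.125×(-2.07944)=-0.25993, 0.0625×(-2.77259)=-0.17329, 0.1875×(-1.67398)=-0.31387, 0.0625×(-2.77259)=-0.17329, 0.125×(-2.07944)=-0.25993, 0.0625×(-2.77259)=-0.17329, 0.0625×(-2.77259)=-0.17329, 0.0625×(-2.77259)=-0.17329, 0.0625×(-2.77259)=-0.17329, 0.0625×(-2.77259)=-0.17329, 0.125×(-2.07944)=-0.25993.
Sum = -2.30667, so H' = 2.307.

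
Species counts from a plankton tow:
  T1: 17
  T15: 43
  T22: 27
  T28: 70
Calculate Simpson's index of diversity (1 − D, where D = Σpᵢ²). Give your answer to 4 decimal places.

0.6849

Total N = 17+43+27+70 = 157, so the proportions are 0.10828, 0.273885, 0.171975, 0.44586 (working shown to 6 dp, full precision carried).
D = 0.10828² + 0.273885² + 0.171975² + 0.44586² = 0.011725 + 0.075013 + 0.029575 + 0.198791 = 0.315104.
So 1 − D = 0.684896, i.e. 0.6849 to 4 decimal places.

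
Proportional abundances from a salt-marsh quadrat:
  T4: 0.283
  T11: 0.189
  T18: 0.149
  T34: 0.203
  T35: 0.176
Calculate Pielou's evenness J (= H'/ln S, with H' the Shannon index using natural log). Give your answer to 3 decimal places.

0.985

H' = −Σ pᵢ ln pᵢ = −((-0.35723) + (-0.31488) + (-0.28367) + (-0.32369) + (-0.30576)) = 1.58523 (working shown to 5 dp, full precision carried).
With S = 5 species, ln S = 1.60944, so J = 1.58523/1.60944 = 0.98496, i.e. 0.985 to 3 decimal places.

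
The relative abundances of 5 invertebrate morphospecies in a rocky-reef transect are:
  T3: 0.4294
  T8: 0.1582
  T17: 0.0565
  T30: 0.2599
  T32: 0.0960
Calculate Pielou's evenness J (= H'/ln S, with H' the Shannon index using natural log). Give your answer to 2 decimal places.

H' = −Σ pᵢ ln pᵢ = −((-0.3630) + (-0.2917) + (-0.1624) + (-0.3502) + (-0.2250)) = 1.3922 (working shown to 4 dp, full precision carried).
With S = 5 species, ln S = 1.6094, so J = 1.3922/1.6094 = 0.8650, i.e. 0.87 to 2 decimal places.

0.87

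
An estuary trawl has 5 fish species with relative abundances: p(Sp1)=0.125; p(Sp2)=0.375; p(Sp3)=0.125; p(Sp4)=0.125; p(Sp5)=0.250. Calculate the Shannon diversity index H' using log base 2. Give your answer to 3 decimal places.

Each pᵢ log₂ pᵢ term (working shown to 5 dp, full precision carried): 0.125×(-3.00000)=-0.37500, 0.375×(-1.41504)=-0.53064, 0.125×(-3.00000)=-0.37500, 0.125×(-3.00000)=-0.37500, 0.25×(-2.00000)=-0.50000.
Sum = -2.15564, so H' = 2.156.

2.156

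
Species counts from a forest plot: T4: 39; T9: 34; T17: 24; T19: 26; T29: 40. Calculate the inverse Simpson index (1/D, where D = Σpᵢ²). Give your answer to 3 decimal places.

Total N = 39+34+24+26+40 = 163, so the proportions are 0.2392638, 0.208589, 0.1472393, 0.1595092, 0.2453988 (working shown to 7 dp, full precision carried).
D = 0.2392638² + 0.208589² + 0.1472393² + 0.1595092² + 0.2453988² = 0.0572472 + 0.0435094 + 0.0216794 + 0.0254432 + 0.0602206 = 0.2080997.
So 1/D = 4.80539, i.e. 4.805 to 3 decimal places.

4.805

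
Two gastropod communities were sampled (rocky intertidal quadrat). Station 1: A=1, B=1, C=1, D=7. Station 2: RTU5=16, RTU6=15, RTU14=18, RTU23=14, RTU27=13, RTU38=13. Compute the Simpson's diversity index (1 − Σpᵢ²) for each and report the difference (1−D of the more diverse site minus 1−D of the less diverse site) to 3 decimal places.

0.351

Station 1: N=10, proportions 0.1, 0.1, 0.1, 0.7, giving 1−D = 0.48000 (working shown to 5 dp, full precision carried).
Station 2: N=89, proportions 0.17978, 0.16854, 0.20225, 0.1573, 0.14607, 0.14607, giving 1−D = 0.83096.
Difference = |0.48000 − 0.83096| = 0.35096, i.e. 0.351 to 3 decimal places.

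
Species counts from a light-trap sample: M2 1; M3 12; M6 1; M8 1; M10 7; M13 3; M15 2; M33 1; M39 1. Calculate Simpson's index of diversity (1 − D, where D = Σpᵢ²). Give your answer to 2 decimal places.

0.75

Total N = 1+12+1+1+7+3+2+1+1 = 29, so the proportions are 0.0345, 0.4138, 0.0345, 0.0345, 0.2414, 0.1034, 0.069, 0.0345, 0.0345 (working shown to 4 dp, full precision carried).
D = 0.0345² + 0.4138² + 0.0345² + 0.0345² + 0.2414² + 0.1034² + 0.069² + 0.0345² + 0.0345² = 0.0012 + 0.1712 + 0.0012 + 0.0012 + 0.0583 + 0.0107 + 0.0048 + 0.0012 + 0.0012 = 0.2509.
So 1 − D = 0.7491, i.e. 0.75 to 2 decimal places.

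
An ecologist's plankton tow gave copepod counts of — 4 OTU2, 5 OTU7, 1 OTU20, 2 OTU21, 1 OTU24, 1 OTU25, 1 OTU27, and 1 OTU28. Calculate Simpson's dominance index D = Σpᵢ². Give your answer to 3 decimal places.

Total N = 4+5+1+2+1+1+1+1 = 16, so the proportions are 0.25, 0.3125, 0.0625, 0.125, 0.0625, 0.0625, 0.0625, 0.0625 (working shown to 5 dp, full precision carried).
D = 0.25² + 0.3125² + 0.0625² + 0.125² + 0.0625² + 0.0625² + 0.0625² + 0.0625² = 0.06250 + 0.09766 + 0.00391 + 0.01562 + 0.00391 + 0.00391 + 0.00391 + 0.00391 = 0.19531.
To 3 decimal places, D = 0.195.

0.195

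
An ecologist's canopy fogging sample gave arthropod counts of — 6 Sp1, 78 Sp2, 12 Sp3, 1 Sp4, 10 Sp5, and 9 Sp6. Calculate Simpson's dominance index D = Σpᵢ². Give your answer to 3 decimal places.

Total N = 6+78+12+1+10+9 = 116, so the proportions are 0.05172, 0.67241, 0.10345, 0.00862, 0.08621, 0.07759 (working shown to 5 dp, full precision carried).
D = 0.05172² + 0.67241² + 0.10345² + 0.00862² + 0.08621² + 0.07759² = 0.00268 + 0.45214 + 0.01070 + 0.00007 + 0.00743 + 0.00602 = 0.47904.
To 3 decimal places, D = 0.479.

0.479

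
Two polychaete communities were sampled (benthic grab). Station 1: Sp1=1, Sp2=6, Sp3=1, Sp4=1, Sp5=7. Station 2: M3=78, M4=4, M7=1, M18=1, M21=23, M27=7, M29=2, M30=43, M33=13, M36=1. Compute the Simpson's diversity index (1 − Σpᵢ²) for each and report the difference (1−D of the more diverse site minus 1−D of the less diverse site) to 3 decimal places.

Station 1: N=16, proportions 0.0625, 0.375, 0.0625, 0.0625, 0.4375, giving 1−D = 0.65625 (working shown to 5 dp, full precision carried).
Station 2: N=173, proportions 0.45087, 0.02312, 0.00578, 0.00578, 0.13295, 0.04046, 0.01156, 0.24855, 0.07514, 0.00578, giving 1−D = 0.70921.
Difference = |0.65625 − 0.70921| = 0.05296, i.e. 0.053 to 3 decimal places.

0.053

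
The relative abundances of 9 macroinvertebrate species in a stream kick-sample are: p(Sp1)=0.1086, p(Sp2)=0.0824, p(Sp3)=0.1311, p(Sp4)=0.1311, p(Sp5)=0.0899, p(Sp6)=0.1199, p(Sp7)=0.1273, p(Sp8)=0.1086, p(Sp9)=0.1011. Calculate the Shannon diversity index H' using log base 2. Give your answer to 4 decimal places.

Each pᵢ log₂ pᵢ term (working shown to 6 dp, full precision carried): 0.1086×(-3.202904)=-0.347835, 0.0824×(-3.601212)=-0.296740, 0.1311×(-2.931260)=-0.384288, 0.1311×(-2.931260)=-0.384288, 0.0899×(-3.475535)=-0.312451, 0.1199×(-3.060096)=-0.366906, 0.1273×(-2.973696)=-0.378551, 0.1086×(-3.202904)=-0.347835, 0.1011×(-3.306145)=-0.334251.
Sum = -3.153146, so H' = 3.1531.

3.1531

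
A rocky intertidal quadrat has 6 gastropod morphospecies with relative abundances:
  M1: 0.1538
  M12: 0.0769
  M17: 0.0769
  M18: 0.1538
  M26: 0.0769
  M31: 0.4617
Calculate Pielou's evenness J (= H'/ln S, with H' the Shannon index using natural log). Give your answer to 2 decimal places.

0.85

H' = −Σ pᵢ ln pᵢ = −((-0.2879) + (-0.1973) + (-0.1973) + (-0.2879) + (-0.1973) + (-0.3568)) = 1.5245 (working shown to 4 dp, full precision carried).
With S = 6 species, ln S = 1.7918, so J = 1.5245/1.7918 = 0.8508, i.e. 0.85 to 2 decimal places.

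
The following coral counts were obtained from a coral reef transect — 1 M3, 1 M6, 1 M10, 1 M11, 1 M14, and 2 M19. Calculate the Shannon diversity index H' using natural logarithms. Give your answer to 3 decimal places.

Total N = 1+1+1+1+1+2 = 7, so the proportions are 0.14286, 0.14286, 0.14286, 0.14286, 0.14286, 0.28571 (working shown to 5 dp, full precision carried).
Each pᵢ ln pᵢ term: 0.14286×(-1.94591)=-0.27799, 0.14286×(-1.94591)=-0.27799, 0.14286×(-1.94591)=-0.27799, 0.14286×(-1.94591)=-0.27799, 0.14286×(-1.94591)=-0.27799, 0.28571×(-1.25276)=-0.35793.
Sum = -1.74787, so H' = 1.748.

1.748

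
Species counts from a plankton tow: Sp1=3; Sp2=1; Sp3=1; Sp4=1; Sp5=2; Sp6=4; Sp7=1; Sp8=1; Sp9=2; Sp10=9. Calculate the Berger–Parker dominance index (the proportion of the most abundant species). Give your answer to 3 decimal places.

Total N = 3+1+1+1+2+4+1+1+2+9 = 25, so the proportions are 0.12, 0.04, 0.04, 0.04, 0.08, 0.16, 0.04, 0.04, 0.08, 0.36 (working shown to 5 dp, full precision carried).
The largest proportion is 0.36, i.e. d = 0.360 to 3 decimal places.

0.360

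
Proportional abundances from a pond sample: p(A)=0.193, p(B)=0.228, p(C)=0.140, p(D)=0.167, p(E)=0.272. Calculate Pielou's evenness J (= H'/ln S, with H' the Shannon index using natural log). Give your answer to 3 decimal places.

H' = −Σ pᵢ ln pᵢ = −((-0.31750) + (-0.33708) + (-0.27526) + (-0.29889) + (-0.35413)) = 1.58285 (working shown to 5 dp, full precision carried).
With S = 5 species, ln S = 1.60944, so J = 1.58285/1.60944 = 0.98348, i.e. 0.983 to 3 decimal places.

0.983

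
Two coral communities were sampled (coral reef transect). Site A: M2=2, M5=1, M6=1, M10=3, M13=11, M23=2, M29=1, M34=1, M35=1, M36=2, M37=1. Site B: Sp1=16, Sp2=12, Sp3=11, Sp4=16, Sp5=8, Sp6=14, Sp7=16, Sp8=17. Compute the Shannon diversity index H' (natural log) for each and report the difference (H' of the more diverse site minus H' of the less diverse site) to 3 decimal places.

0.098

Site A: N=26, proportions 0.07692, 0.03846, 0.03846, 0.11538, 0.42308, 0.07692, 0.03846, 0.03846, 0.03846, 0.07692, 0.03846, giving H' = 1.95688 (working shown to 5 dp, full precision carried).
Site B: N=110, proportions 0.14545, 0.10909, 0.1, 0.14545, 0.07273, 0.12727, 0.14545, 0.15455, giving H' = 2.05478.
Difference = |1.95688 − 2.05478| = 0.09790, i.e. 0.098 to 3 decimal places.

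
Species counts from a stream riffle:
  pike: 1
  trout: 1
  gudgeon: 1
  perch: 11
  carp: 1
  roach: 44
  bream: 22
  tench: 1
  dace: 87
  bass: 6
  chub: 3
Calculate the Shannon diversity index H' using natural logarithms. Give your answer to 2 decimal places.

Total N = 1+1+1+11+1+44+22+1+87+6+3 = 178, so the proportions are 0.0056, 0.0056, 0.0056, 0.0618, 0.0056, 0.2472, 0.1236, 0.0056, 0.4888, 0.0337, 0.0169 (working shown to 4 dp, full precision carried).
Each pᵢ ln pᵢ term: 0.0056×(-5.1818)=-0.0291, 0.0056×(-5.1818)=-0.0291, 0.0056×(-5.1818)=-0.0291, 0.0618×(-2.7839)=-0.1720, 0.0056×(-5.1818)=-0.0291, 0.2472×(-1.3976)=-0.3455, 0.1236×(-2.0907)=-0.2584, 0.0056×(-5.1818)=-0.0291, 0.4888×(-0.7159)=-0.3499, 0.0337×(-3.3900)=-0.1143, 0.0169×(-4.0832)=-0.0688.
Sum = -1.4545, so H' = 1.45.

1.45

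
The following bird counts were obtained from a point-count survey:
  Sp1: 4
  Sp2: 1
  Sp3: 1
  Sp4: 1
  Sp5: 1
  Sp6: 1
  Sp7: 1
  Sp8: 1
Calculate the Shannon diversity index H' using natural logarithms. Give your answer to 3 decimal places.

Total N = 4+1+1+1+1+1+1+1 = 11, so the proportions are 0.36364, 0.09091, 0.09091, 0.09091, 0.09091, 0.09091, 0.09091, 0.09091 (working shown to 5 dp, full precision carried).
Each pᵢ ln pᵢ term: 0.36364×(-1.01160)=-0.36785, 0.09091×(-2.39790)=-0.21799, 0.09091×(-2.39790)=-0.21799, 0.09091×(-2.39790)=-0.21799, 0.09091×(-2.39790)=-0.21799, 0.09091×(-2.39790)=-0.21799, 0.09091×(-2.39790)=-0.21799, 0.09091×(-2.39790)=-0.21799.
Sum = -1.89379, so H' = 1.894.

1.894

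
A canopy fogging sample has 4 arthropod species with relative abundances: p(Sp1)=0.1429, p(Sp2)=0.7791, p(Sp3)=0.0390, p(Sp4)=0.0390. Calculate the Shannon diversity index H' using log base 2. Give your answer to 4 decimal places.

Each pᵢ log₂ pᵢ term (working shown to 6 dp, full precision carried): 0.1429×(-2.806922)=-0.401109, 0.7791×(-0.360120)=-0.280569, 0.039×(-4.680382)=-0.182535, 0.039×(-4.680382)=-0.182535.
Sum = -1.046748, so H' = 1.0467.

1.0467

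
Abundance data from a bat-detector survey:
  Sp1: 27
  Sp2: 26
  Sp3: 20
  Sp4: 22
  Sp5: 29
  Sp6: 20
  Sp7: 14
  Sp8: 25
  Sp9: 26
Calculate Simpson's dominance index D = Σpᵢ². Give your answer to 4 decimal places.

Total N = 27+26+20+22+29+20+14+25+26 = 209, so the proportions are 0.129187, 0.124402, 0.095694, 0.105263, 0.138756, 0.095694, 0.066986, 0.119617, 0.124402 (working shown to 6 dp, full precision carried).
D = 0.129187² + 0.124402² + 0.095694² + 0.105263² + 0.138756² + 0.095694² + 0.066986² + 0.119617² + 0.124402² = 0.016689 + 0.015476 + 0.009157 + 0.011080 + 0.019253 + 0.009157 + 0.004487 + 0.014308 + 0.015476 = 0.115084.
To 4 decimal places, D = 0.1151.

0.1151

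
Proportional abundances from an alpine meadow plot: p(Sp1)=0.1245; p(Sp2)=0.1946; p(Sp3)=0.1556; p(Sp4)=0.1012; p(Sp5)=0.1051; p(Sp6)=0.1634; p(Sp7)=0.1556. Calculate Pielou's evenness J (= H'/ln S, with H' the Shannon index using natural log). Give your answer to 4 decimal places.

0.9874

H' = −Σ pᵢ ln pᵢ = −((-0.259389) + (-0.318523) + (-0.289489) + (-0.231814) + (-0.236774) + (-0.296008) + (-0.289489)) = 1.921486 (working shown to 6 dp, full precision carried).
With S = 7 species, ln S = 1.945910, so J = 1.921486/1.945910 = 0.987448, i.e. 0.9874 to 4 decimal places.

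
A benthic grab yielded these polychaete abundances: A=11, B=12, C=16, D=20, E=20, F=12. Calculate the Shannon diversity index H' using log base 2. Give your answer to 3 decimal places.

2.541

Total N = 11+12+16+20+20+12 = 91, so the proportions are 0.12088, 0.13187, 0.17582, 0.21978, 0.21978, 0.13187 (working shown to 5 dp, full precision carried).
Each pᵢ log₂ pᵢ term: 0.12088×(-3.04836)=-0.36848, 0.13187×(-2.92283)=-0.38543, 0.17582×(-2.50779)=-0.44093, 0.21978×(-2.18587)=-0.48041, 0.21978×(-2.18587)=-0.48041, 0.13187×(-2.92283)=-0.38543.
Sum = -2.54109, so H' = 2.541.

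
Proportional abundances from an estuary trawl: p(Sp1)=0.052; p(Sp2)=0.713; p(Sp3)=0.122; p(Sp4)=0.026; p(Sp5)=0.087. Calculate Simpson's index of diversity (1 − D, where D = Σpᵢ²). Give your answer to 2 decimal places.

0.47

D = 0.052² + 0.713² + 0.122² + 0.026² + 0.087² = 0.0027 + 0.5084 + 0.0149 + 0.0007 + 0.0076 = 0.5342 (working shown to 4 dp, full precision carried).
So 1 − D = 0.4658, i.e. 0.47 to 2 decimal places.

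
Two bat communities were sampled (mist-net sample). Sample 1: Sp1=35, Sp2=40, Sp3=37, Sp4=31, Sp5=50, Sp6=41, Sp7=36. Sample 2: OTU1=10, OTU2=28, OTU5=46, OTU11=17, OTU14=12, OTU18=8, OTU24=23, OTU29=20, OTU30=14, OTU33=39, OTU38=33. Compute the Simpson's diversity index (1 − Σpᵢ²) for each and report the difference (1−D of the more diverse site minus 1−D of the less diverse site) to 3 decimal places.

0.030

Sample 1: N=270, proportions 0.12963, 0.14815, 0.13704, 0.11481, 0.18519, 0.15185, 0.13333, giving 1−D = 0.85416 (working shown to 5 dp, full precision carried).
Sample 2: N=250, proportions 0.04, 0.112, 0.184, 0.068, 0.048, 0.032, 0.092, 0.08, 0.056, 0.156, 0.132, giving 1−D = 0.88429.
Difference = |0.85416 − 0.88429| = 0.03013, i.e. 0.030 to 3 decimal places.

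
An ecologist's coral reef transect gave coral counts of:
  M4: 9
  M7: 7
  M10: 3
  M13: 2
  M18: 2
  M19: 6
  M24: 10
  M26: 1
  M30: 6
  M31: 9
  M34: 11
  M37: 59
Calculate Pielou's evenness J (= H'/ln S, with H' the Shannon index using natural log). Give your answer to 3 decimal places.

0.750

Total N = 9+7+3+2+2+6+10+1+6+9+11+59 = 125, so the proportions are 0.072, 0.056, 0.024, 0.016, 0.016, 0.048, 0.08, 0.008, 0.048, 0.072, 0.088, 0.472 (working shown to 5 dp, full precision carried).
H' = −Σ pᵢ ln pᵢ = −((-0.18944) + (-0.16141) + (-0.08951) + (-0.06616) + (-0.06616) + (-0.14575) + (-0.20206) + (-0.03863) + (-0.14575) + (-0.18944) + (-0.21388) + (-0.35437)) = 1.86257.
With S = 12 species, ln S = 2.48491, so J = 1.86257/2.48491 = 0.74955, i.e. 0.750 to 3 decimal places.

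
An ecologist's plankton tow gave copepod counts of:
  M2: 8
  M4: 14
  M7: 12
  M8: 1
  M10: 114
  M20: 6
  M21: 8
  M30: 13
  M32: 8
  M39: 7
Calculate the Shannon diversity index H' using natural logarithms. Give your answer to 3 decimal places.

Total N = 8+14+12+1+114+6+8+13+8+7 = 191, so the proportions are 0.04188, 0.0733, 0.06283, 0.00524, 0.59686, 0.03141, 0.04188, 0.06806, 0.04188, 0.03665 (working shown to 5 dp, full precision carried).
Each pᵢ ln pᵢ term: 0.04188×(-3.17283)=-0.13289, 0.0733×(-2.61322)=-0.19154, 0.06283×(-2.76737)=-0.17387, 0.00524×(-5.25227)=-0.02750, 0.59686×(-0.51607)=-0.30802, 0.03141×(-3.46051)=-0.10871, 0.04188×(-3.17283)=-0.13289, 0.06806×(-2.68732)=-0.18291, 0.04188×(-3.17283)=-0.13289, 0.03665×(-3.30636)=-0.12118.
Sum = -1.51240, so H' = 1.512.

1.512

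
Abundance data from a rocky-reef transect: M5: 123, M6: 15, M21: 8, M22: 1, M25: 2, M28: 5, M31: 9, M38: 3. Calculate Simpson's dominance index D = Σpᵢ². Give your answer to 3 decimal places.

Total N = 123+15+8+1+2+5+9+3 = 166, so the proportions are 0.74096, 0.09036, 0.04819, 0.00602, 0.01205, 0.03012, 0.05422, 0.01807 (working shown to 5 dp, full precision carried).
D = 0.74096² + 0.09036² + 0.04819² + 0.00602² + 0.01205² + 0.03012² + 0.05422² + 0.01807² = 0.54903 + 0.00817 + 0.00232 + 0.00004 + 0.00015 + 0.00091 + 0.00294 + 0.00033 = 0.56387.
To 3 decimal places, D = 0.564.

0.564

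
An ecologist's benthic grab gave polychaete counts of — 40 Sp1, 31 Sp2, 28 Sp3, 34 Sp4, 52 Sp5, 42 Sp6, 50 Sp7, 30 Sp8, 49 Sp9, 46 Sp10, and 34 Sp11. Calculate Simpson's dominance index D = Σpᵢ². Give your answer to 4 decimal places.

Total N = 40+31+28+34+52+42+50+30+49+46+34 = 436, so the proportions are 0.091743, 0.071101, 0.06422, 0.077982, 0.119266, 0.09633, 0.114679, 0.068807, 0.112385, 0.105505, 0.077982 (working shown to 6 dp, full precision carried).
D = 0.091743² + 0.071101² + 0.06422² + 0.077982² + 0.119266² + 0.09633² + 0.114679² + 0.068807² + 0.112385² + 0.105505² + 0.077982² = 0.008417 + 0.005055 + 0.004124 + 0.006081 + 0.014224 + 0.009280 + 0.013151 + 0.004734 + 0.012630 + 0.011131 + 0.006081 = 0.094910.
To 4 decimal places, D = 0.0949.

0.0949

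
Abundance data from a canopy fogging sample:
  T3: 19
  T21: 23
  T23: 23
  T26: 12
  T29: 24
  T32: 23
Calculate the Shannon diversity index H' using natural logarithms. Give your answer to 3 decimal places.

Total N = 19+23+23+12+24+23 = 124, so the proportions are 0.15323, 0.18548, 0.18548, 0.09677, 0.19355, 0.18548 (working shown to 5 dp, full precision carried).
Each pᵢ ln pᵢ term: 0.15323×(-1.87584)=-0.28743, 0.18548×(-1.68479)=-0.31250, 0.18548×(-1.68479)=-0.31250, 0.09677×(-2.33537)=-0.22600, 0.19355×(-1.64223)=-0.31785, 0.18548×(-1.68479)=-0.31250.
Sum = -1.76878, so H' = 1.769.

1.769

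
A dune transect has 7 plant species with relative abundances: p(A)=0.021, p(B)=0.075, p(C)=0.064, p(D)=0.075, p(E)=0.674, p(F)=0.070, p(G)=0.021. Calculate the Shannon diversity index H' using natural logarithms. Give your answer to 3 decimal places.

1.179

Each pᵢ ln pᵢ term (working shown to 5 dp, full precision carried): 0.021×(-3.86323)=-0.08113, 0.075×(-2.59027)=-0.19427, 0.064×(-2.74887)=-0.17593, 0.075×(-2.59027)=-0.19427, 0.674×(-0.39453)=-0.26591, 0.07×(-2.65926)=-0.18615, 0.021×(-3.86323)=-0.08113.
Sum = -1.17878, so H' = 1.179.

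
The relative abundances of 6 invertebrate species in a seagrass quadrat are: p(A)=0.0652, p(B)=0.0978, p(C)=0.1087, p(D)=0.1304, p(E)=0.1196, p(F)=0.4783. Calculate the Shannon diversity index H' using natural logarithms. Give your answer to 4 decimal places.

Each pᵢ ln pᵢ term (working shown to 6 dp, full precision carried): 0.0652×(-2.730296)=-0.178015, 0.0978×(-2.324831)=-0.227368, 0.1087×(-2.219163)=-0.241223, 0.1304×(-2.037149)=-0.265644, 0.1196×(-2.123602)=-0.253983, 0.4783×(-0.737517)=-0.352754.
Sum = -1.518988, so H' = 1.5190.

1.5190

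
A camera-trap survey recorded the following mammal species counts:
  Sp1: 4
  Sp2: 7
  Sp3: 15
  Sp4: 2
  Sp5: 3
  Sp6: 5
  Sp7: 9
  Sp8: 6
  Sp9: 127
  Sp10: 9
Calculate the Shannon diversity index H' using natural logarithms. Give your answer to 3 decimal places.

Total N = 4+7+15+2+3+5+9+6+127+9 = 187, so the proportions are 0.02139, 0.03743, 0.08021, 0.0107, 0.01604, 0.02674, 0.04813, 0.03209, 0.67914, 0.04813 (working shown to 5 dp, full precision carried).
Each pᵢ ln pᵢ term: 0.02139×(-3.84481)=-0.08224, 0.03743×(-3.28520)=-0.12298, 0.08021×(-2.52306)=-0.20238, 0.0107×(-4.53796)=-0.04853, 0.01604×(-4.13250)=-0.06630, 0.02674×(-3.62167)=-0.09684, 0.04813×(-3.03388)=-0.14602, 0.03209×(-3.43935)=-0.11035, 0.67914×(-0.38692)=-0.26278, 0.04813×(-3.03388)=-0.14602.
Sum = -1.28443, so H' = 1.284.

1.284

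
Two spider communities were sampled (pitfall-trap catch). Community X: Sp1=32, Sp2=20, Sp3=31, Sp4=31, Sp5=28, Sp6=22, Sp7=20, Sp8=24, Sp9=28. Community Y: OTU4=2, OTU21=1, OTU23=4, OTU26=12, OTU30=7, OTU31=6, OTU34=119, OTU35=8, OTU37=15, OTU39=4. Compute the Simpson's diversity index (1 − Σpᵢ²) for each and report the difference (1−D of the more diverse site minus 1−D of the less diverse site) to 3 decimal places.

Community X: N=236, proportions 0.13559, 0.08475, 0.13136, 0.13136, 0.11864, 0.09322, 0.08475, 0.10169, 0.11864, giving 1−D = 0.88556 (working shown to 5 dp, full precision carried).
Community Y: N=178, proportions 0.01124, 0.00562, 0.02247, 0.06742, 0.03933, 0.03371, 0.66854, 0.04494, 0.08427, 0.02247, giving 1−D = 0.53554.
Difference = |0.88556 − 0.53554| = 0.35002, i.e. 0.350 to 3 decimal places.

0.350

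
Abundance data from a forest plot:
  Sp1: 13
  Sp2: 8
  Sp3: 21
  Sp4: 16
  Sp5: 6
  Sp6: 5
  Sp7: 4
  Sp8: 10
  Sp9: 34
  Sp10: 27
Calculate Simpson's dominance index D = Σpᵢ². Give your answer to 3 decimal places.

0.144

Total N = 13+8+21+16+6+5+4+10+34+27 = 144, so the proportions are 0.09028, 0.05556, 0.14583, 0.11111, 0.04167, 0.03472, 0.02778, 0.06944, 0.23611, 0.1875 (working shown to 5 dp, full precision carried).
D = 0.09028² + 0.05556² + 0.14583² + 0.11111² + 0.04167² + 0.03472² + 0.02778² + 0.06944² + 0.23611² + 0.1875² = 0.00815 + 0.00309 + 0.02127 + 0.01235 + 0.00174 + 0.00121 + 0.00077 + 0.00482 + 0.05575 + 0.03516 = 0.14429.
To 3 decimal places, D = 0.144.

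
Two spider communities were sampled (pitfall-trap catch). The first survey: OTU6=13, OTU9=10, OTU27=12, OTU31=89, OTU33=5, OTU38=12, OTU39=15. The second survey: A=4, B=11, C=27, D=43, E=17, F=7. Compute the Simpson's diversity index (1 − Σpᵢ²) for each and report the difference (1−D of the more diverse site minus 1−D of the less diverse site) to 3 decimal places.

The first survey: N=156, proportions 0.083333, 0.064103, 0.076923, 0.570513, 0.032051, 0.076923, 0.096154, giving 1−D = 0.641354 (working shown to 6 dp, full precision carried).
The second survey: N=109, proportions 0.036697, 0.100917, 0.247706, 0.394495, 0.155963, 0.06422, giving 1−D = 0.743035.
Difference = |0.641354 − 0.743035| = 0.101681, i.e. 0.102 to 3 decimal places.

0.102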